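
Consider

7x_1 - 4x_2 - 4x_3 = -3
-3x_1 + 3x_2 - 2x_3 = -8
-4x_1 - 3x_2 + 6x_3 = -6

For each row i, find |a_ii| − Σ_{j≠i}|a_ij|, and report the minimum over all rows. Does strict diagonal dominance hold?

row 1: |7| − (4+4) = -1
row 2: |3| − (3+2) = -2
row 3: |6| − (4+3) = -1
minimum over rows = -2 → not strictly diagonally dominant

-2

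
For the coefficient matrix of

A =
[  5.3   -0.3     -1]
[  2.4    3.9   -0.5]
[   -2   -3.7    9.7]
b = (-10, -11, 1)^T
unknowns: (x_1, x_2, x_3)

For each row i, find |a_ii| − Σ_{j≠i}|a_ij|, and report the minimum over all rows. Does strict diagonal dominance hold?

row 1: |5.3| − (0.3+1) = 4
row 2: |3.9| − (2.4+0.5) = 1
row 3: |9.7| − (2+3.7) = 4
minimum over rows = 1 → strictly diagonally dominant (convergence guaranteed)

1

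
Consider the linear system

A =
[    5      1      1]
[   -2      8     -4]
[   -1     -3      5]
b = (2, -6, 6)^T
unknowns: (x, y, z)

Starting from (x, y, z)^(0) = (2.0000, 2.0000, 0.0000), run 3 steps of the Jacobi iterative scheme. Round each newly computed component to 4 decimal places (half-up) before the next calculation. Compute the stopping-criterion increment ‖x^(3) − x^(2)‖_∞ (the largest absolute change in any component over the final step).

0.9025

Iteration 1:
  x = (2 - (1)·2.0000 - (1)·0.0000) / (5) = 0.0000
  y = (-6 - (-2)·2.0000 - (-4)·0.0000) / (8) = -0.2500
  z = (6 - (-1)·2.0000 - (-3)·2.0000) / (5) = 2.8000
Iteration 2:
  x = (2 - (1)·-0.2500 - (1)·2.8000) / (5) = -0.1100
  y = (-6 - (-2)·0.0000 - (-4)·2.8000) / (8) = 0.6500
  z = (6 - (-1)·0.0000 - (-3)·-0.2500) / (5) = 1.0500
Iteration 3:
  x = (2 - (1)·0.6500 - (1)·1.0500) / (5) = 0.0600
  y = (-6 - (-2)·-0.1100 - (-4)·1.0500) / (8) = -0.2525
  z = (6 - (-1)·-0.1100 - (-3)·0.6500) / (5) = 1.5680
Change: (0.1700, -0.9025, 0.5180) → max |·| = 0.9025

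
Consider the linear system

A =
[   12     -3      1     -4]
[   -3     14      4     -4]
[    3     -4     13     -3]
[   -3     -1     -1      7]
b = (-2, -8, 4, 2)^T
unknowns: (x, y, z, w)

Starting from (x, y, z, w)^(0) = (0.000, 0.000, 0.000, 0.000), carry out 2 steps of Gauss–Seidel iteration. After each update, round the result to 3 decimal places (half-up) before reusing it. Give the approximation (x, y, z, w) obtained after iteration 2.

Iteration 1:
  x = (-2 - (-3)·0.000 - (1)·0.000 - (-4)·0.000) / (12) = -0.167
  y = (-8 - (-3)·-0.167 - (4)·0.000 - (-4)·0.000) / (14) = -0.607
  z = (4 - (3)·-0.167 - (-4)·-0.607 - (-3)·0.000) / (13) = 0.159
  w = (2 - (-3)·-0.167 - (-1)·-0.607 - (-1)·0.159) / (7) = 0.150
Iteration 2:
  x = (-2 - (-3)·-0.607 - (1)·0.159 - (-4)·0.150) / (12) = -0.282
  y = (-8 - (-3)·-0.282 - (4)·0.159 - (-4)·0.150) / (14) = -0.634
  z = (4 - (3)·-0.282 - (-4)·-0.634 - (-3)·0.150) / (13) = 0.212
  w = (2 - (-3)·-0.282 - (-1)·-0.634 - (-1)·0.212) / (7) = 0.105

(-0.282, -0.634, 0.212, 0.105)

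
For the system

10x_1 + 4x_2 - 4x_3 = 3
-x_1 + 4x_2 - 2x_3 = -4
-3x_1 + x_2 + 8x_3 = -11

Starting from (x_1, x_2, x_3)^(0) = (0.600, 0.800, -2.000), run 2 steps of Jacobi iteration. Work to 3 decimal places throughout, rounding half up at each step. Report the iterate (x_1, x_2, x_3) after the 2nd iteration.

(0.540, -1.830, -1.451)

Iteration 1:
  x_1 = (3 - (4)·0.800 - (-4)·-2.000) / (10) = -0.820
  x_2 = (-4 - (-1)·0.600 - (-2)·-2.000) / (4) = -1.850
  x_3 = (-11 - (-3)·0.600 - (1)·0.800) / (8) = -1.250
Iteration 2:
  x_1 = (3 - (4)·-1.850 - (-4)·-1.250) / (10) = 0.540
  x_2 = (-4 - (-1)·-0.820 - (-2)·-1.250) / (4) = -1.830
  x_3 = (-11 - (-3)·-0.820 - (1)·-1.850) / (8) = -1.451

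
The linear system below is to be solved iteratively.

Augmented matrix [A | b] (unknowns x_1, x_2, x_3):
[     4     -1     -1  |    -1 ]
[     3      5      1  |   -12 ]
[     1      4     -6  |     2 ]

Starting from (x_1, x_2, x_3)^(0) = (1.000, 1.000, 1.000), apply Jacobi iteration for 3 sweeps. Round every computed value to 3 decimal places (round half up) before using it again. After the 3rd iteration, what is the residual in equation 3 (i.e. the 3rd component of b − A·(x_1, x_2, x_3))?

-4.565

Iteration 1:
  x_1 = (-1 - (-1)·1.000 - (-1)·1.000) / (4) = 0.250
  x_2 = (-12 - (3)·1.000 - (1)·1.000) / (5) = -3.200
  x_3 = (2 - (1)·1.000 - (4)·1.000) / (-6) = 0.500
Iteration 2:
  x_1 = (-1 - (-1)·-3.200 - (-1)·0.500) / (4) = -0.925
  x_2 = (-12 - (3)·0.250 - (1)·0.500) / (5) = -2.650
  x_3 = (2 - (1)·0.250 - (4)·-3.200) / (-6) = -2.425
Iteration 3:
  x_1 = (-1 - (-1)·-2.650 - (-1)·-2.425) / (4) = -1.519
  x_2 = (-12 - (3)·-0.925 - (1)·-2.425) / (5) = -1.360
  x_3 = (2 - (1)·-0.925 - (4)·-2.650) / (-6) = -2.254
Residual b − A·x = (1.462, 1.611, -4.565)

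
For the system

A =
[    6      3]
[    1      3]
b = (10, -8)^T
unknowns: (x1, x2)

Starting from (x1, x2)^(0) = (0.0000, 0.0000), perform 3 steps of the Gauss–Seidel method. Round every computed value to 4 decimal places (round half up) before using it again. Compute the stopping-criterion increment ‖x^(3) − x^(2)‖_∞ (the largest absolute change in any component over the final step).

0.2685

Iteration 1:
  x1 = (10 - (3)·0.0000) / (6) = 1.6667
  x2 = (-8 - (1)·1.6667) / (3) = -3.2222
Iteration 2:
  x1 = (10 - (3)·-3.2222) / (6) = 3.2778
  x2 = (-8 - (1)·3.2778) / (3) = -3.7593
Iteration 3:
  x1 = (10 - (3)·-3.7593) / (6) = 3.5463
  x2 = (-8 - (1)·3.5463) / (3) = -3.8488
Change: (0.2685, -0.0895) → max |·| = 0.2685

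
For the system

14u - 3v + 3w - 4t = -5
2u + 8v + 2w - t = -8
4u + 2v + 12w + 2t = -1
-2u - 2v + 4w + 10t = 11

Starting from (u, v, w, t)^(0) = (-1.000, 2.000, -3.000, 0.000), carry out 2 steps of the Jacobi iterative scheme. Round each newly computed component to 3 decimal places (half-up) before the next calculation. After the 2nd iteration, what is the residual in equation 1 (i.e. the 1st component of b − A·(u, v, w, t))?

-5.467

Iteration 1:
  u = (-5 - (-3)·2.000 - (3)·-3.000 - (-4)·0.000) / (14) = 0.714
  v = (-8 - (2)·-1.000 - (2)·-3.000 - (-1)·0.000) / (8) = 0.000
  w = (-1 - (4)·-1.000 - (2)·2.000 - (2)·0.000) / (12) = -0.083
  t = (11 - (-2)·-1.000 - (-2)·2.000 - (4)·-3.000) / (10) = 2.500
Iteration 2:
  u = (-5 - (-3)·0.000 - (3)·-0.083 - (-4)·2.500) / (14) = 0.375
  v = (-8 - (2)·0.714 - (2)·-0.083 - (-1)·2.500) / (8) = -0.845
  w = (-1 - (4)·0.714 - (2)·0.000 - (2)·2.500) / (12) = -0.738
  t = (11 - (-2)·0.714 - (-2)·0.000 - (4)·-0.083) / (10) = 1.276
Residual b − A·x = (-5.467, 0.762, 5.494, 0.252)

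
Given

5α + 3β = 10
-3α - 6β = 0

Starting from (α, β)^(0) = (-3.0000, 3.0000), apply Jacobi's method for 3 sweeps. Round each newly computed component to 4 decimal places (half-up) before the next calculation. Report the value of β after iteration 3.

-0.5500

Iteration 1:
  α = (10 - (3)·3.0000) / (5) = 0.2000
  β = (0 - (-3)·-3.0000) / (-6) = 1.5000
Iteration 2:
  α = (10 - (3)·1.5000) / (5) = 1.1000
  β = (0 - (-3)·0.2000) / (-6) = -0.1000
Iteration 3:
  α = (10 - (3)·-0.1000) / (5) = 2.0600
  β = (0 - (-3)·1.1000) / (-6) = -0.5500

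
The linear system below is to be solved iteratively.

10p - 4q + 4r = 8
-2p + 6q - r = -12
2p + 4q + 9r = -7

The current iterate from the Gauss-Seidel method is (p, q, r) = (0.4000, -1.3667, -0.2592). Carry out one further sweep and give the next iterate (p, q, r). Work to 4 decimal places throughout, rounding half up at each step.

One sweep:
  p = (8 - (-4)·-1.3667 - (4)·-0.2592) / (10) = 0.3570
  q = (-12 - (-2)·0.3570 - (-1)·-0.2592) / (6) = -1.9242
  r = (-7 - (2)·0.3570 - (4)·-1.9242) / (9) = -0.0019

(0.3570, -1.9242, -0.0019)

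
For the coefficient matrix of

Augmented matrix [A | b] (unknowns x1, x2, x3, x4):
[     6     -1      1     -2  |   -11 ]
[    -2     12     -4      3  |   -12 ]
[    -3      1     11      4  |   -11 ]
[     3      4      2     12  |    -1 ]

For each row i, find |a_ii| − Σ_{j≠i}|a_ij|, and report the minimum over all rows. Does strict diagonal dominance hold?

2

row 1: |6| − (1+1+2) = 2
row 2: |12| − (2+4+3) = 3
row 3: |11| − (3+1+4) = 3
row 4: |12| − (3+4+2) = 3
minimum over rows = 2 → strictly diagonally dominant (convergence guaranteed)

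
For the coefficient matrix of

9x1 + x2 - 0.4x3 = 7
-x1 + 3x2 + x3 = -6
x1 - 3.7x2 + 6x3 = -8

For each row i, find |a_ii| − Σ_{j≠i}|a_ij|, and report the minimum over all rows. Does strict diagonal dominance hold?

row 1: |9| − (1+0.4) = 7.6
row 2: |3| − (1+1) = 1
row 3: |6| − (1+3.7) = 1.3
minimum over rows = 1 → strictly diagonally dominant (convergence guaranteed)

1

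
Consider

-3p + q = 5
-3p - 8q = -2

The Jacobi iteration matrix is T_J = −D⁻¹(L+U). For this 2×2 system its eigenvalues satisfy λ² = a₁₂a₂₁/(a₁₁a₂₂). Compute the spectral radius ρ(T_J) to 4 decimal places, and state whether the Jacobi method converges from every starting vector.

0.3536

a₁₂a₂₁/(a₁₁a₂₂) = (1)·(-3) / ((-3)·(-8)) = -0.125000
ρ = √|-0.125000| = √0.125000 = 0.3536
ρ < 1, so Jacobi converges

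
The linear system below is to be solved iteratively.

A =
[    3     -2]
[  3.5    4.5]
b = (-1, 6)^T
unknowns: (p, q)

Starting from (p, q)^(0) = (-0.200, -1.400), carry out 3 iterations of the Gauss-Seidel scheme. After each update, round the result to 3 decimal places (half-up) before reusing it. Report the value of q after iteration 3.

1.390

Iteration 1:
  p = (-1 - (-2)·-1.400) / (3) = -1.267
  q = (6 - (3.5)·-1.267) / (4.5) = 2.319
Iteration 2:
  p = (-1 - (-2)·2.319) / (3) = 1.213
  q = (6 - (3.5)·1.213) / (4.5) = 0.390
Iteration 3:
  p = (-1 - (-2)·0.390) / (3) = -0.073
  q = (6 - (3.5)·-0.073) / (4.5) = 1.390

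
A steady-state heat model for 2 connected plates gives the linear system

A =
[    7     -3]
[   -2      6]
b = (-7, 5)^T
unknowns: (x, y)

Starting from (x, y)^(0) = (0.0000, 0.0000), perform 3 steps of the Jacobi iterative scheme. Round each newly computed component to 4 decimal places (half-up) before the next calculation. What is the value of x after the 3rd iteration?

Iteration 1:
  x = (-7 - (-3)·0.0000) / (7) = -1.0000
  y = (5 - (-2)·0.0000) / (6) = 0.8333
Iteration 2:
  x = (-7 - (-3)·0.8333) / (7) = -0.6429
  y = (5 - (-2)·-1.0000) / (6) = 0.5000
Iteration 3:
  x = (-7 - (-3)·0.5000) / (7) = -0.7857
  y = (5 - (-2)·-0.6429) / (6) = 0.6190

-0.7857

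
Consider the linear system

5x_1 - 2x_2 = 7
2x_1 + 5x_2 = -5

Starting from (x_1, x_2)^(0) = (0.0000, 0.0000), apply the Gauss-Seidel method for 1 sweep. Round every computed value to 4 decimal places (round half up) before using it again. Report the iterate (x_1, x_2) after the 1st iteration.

Iteration 1:
  x_1 = (7 - (-2)·0.0000) / (5) = 1.4000
  x_2 = (-5 - (2)·1.4000) / (5) = -1.5600

(1.4000, -1.5600)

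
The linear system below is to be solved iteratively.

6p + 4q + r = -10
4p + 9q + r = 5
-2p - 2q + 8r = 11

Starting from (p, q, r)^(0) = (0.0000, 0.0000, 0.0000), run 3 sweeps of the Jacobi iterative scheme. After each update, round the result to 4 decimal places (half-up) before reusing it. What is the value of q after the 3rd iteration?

1.4408

Iteration 1:
  p = (-10 - (4)·0.0000 - (1)·0.0000) / (6) = -1.6667
  q = (5 - (4)·0.0000 - (1)·0.0000) / (9) = 0.5556
  r = (11 - (-2)·0.0000 - (-2)·0.0000) / (8) = 1.3750
Iteration 2:
  p = (-10 - (4)·0.5556 - (1)·1.3750) / (6) = -2.2662
  q = (5 - (4)·-1.6667 - (1)·1.3750) / (9) = 1.1435
  r = (11 - (-2)·-1.6667 - (-2)·0.5556) / (8) = 1.0972
Iteration 3:
  p = (-10 - (4)·1.1435 - (1)·1.0972) / (6) = -2.6119
  q = (5 - (4)·-2.2662 - (1)·1.0972) / (9) = 1.4408
  r = (11 - (-2)·-2.2662 - (-2)·1.1435) / (8) = 1.0943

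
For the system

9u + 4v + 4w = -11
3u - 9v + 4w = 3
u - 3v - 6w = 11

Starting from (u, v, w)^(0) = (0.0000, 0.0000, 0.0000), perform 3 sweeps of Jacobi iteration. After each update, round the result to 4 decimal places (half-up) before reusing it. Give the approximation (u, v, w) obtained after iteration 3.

(0.3004, -1.2511, -1.0988)

Iteration 1:
  u = (-11 - (4)·0.0000 - (4)·0.0000) / (9) = -1.2222
  v = (3 - (3)·0.0000 - (4)·0.0000) / (-9) = -0.3333
  w = (11 - (1)·0.0000 - (-3)·0.0000) / (-6) = -1.8333
Iteration 2:
  u = (-11 - (4)·-0.3333 - (4)·-1.8333) / (9) = -0.2593
  v = (3 - (3)·-1.2222 - (4)·-1.8333) / (-9) = -1.5555
  w = (11 - (1)·-1.2222 - (-3)·-0.3333) / (-6) = -1.8704
Iteration 3:
  u = (-11 - (4)·-1.5555 - (4)·-1.8704) / (9) = 0.3004
  v = (3 - (3)·-0.2593 - (4)·-1.8704) / (-9) = -1.2511
  w = (11 - (1)·-0.2593 - (-3)·-1.5555) / (-6) = -1.0988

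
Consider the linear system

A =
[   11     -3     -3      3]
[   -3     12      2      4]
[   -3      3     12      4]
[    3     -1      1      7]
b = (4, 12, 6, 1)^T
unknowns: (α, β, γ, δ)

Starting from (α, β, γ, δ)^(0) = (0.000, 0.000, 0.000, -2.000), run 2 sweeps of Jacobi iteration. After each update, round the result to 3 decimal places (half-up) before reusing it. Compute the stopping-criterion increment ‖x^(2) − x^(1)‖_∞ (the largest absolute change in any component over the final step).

0.904

Iteration 1:
  α = (4 - (-3)·0.000 - (-3)·0.000 - (3)·-2.000) / (11) = 0.909
  β = (12 - (-3)·0.000 - (2)·0.000 - (4)·-2.000) / (12) = 1.667
  γ = (6 - (-3)·0.000 - (3)·0.000 - (4)·-2.000) / (12) = 1.167
  δ = (1 - (3)·0.000 - (-1)·0.000 - (1)·0.000) / (7) = 0.143
Iteration 2:
  α = (4 - (-3)·1.667 - (-3)·1.167 - (3)·0.143) / (11) = 1.098
  β = (12 - (-3)·0.909 - (2)·1.167 - (4)·0.143) / (12) = 0.985
  γ = (6 - (-3)·0.909 - (3)·1.667 - (4)·0.143) / (12) = 0.263
  δ = (1 - (3)·0.909 - (-1)·1.667 - (1)·1.167) / (7) = -0.175
Change: (0.189, -0.682, -0.904, -0.318) → max |·| = 0.904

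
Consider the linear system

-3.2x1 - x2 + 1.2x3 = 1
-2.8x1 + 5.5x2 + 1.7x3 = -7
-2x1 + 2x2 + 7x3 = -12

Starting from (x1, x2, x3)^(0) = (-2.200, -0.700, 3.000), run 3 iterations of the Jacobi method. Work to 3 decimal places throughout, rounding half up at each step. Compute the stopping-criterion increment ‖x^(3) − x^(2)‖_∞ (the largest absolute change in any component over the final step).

1.242

Iteration 1:
  x1 = (1 - (-1)·-0.700 - (1.2)·3.000) / (-3.2) = 1.031
  x2 = (-7 - (-2.8)·-2.200 - (1.7)·3.000) / (5.5) = -3.320
  x3 = (-12 - (-2)·-2.200 - (2)·-0.700) / (7) = -2.143
Iteration 2:
  x1 = (1 - (-1)·-3.320 - (1.2)·-2.143) / (-3.2) = -0.079
  x2 = (-7 - (-2.8)·1.031 - (1.7)·-2.143) / (5.5) = -0.085
  x3 = (-12 - (-2)·1.031 - (2)·-3.320) / (7) = -0.471
Iteration 3:
  x1 = (1 - (-1)·-0.085 - (1.2)·-0.471) / (-3.2) = -0.463
  x2 = (-7 - (-2.8)·-0.079 - (1.7)·-0.471) / (5.5) = -1.167
  x3 = (-12 - (-2)·-0.079 - (2)·-0.085) / (7) = -1.713
Change: (-0.384, -1.082, -1.242) → max |·| = 1.242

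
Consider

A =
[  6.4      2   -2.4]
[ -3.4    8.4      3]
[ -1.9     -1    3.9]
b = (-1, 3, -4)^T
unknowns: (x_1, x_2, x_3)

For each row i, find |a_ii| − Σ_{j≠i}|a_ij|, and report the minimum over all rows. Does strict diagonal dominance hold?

1

row 1: |6.4| − (2+2.4) = 2
row 2: |8.4| − (3.4+3) = 2
row 3: |3.9| − (1.9+1) = 1
minimum over rows = 1 → strictly diagonally dominant (convergence guaranteed)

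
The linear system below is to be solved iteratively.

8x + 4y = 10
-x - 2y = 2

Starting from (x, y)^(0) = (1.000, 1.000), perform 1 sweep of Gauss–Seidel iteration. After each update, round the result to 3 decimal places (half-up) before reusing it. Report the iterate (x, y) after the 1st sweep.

(0.750, -1.375)

Iteration 1:
  x = (10 - (4)·1.000) / (8) = 0.750
  y = (2 - (-1)·0.750) / (-2) = -1.375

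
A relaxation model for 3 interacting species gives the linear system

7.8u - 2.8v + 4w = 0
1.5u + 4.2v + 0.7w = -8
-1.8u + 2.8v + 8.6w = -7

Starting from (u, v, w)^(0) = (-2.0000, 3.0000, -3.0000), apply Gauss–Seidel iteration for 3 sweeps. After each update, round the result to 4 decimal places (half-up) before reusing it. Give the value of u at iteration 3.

-0.3050

Iteration 1:
  u = (0 - (-2.8)·3.0000 - (4)·-3.0000) / (7.8) = 2.6154
  v = (-8 - (1.5)·2.6154 - (0.7)·-3.0000) / (4.2) = -2.3388
  w = (-7 - (-1.8)·2.6154 - (2.8)·-2.3388) / (8.6) = 0.4949
Iteration 2:
  u = (0 - (-2.8)·-2.3388 - (4)·0.4949) / (7.8) = -1.0934
  v = (-8 - (1.5)·-1.0934 - (0.7)·0.4949) / (4.2) = -1.5967
  w = (-7 - (-1.8)·-1.0934 - (2.8)·-1.5967) / (8.6) = -0.5229
Iteration 3:
  u = (0 - (-2.8)·-1.5967 - (4)·-0.5229) / (7.8) = -0.3050
  v = (-8 - (1.5)·-0.3050 - (0.7)·-0.5229) / (4.2) = -1.7087
  w = (-7 - (-1.8)·-0.3050 - (2.8)·-1.7087) / (8.6) = -0.3215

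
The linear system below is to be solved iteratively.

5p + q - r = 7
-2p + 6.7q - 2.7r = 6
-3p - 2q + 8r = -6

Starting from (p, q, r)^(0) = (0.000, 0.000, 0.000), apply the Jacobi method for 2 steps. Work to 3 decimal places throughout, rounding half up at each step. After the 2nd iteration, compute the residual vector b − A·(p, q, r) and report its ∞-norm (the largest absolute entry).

1.366

Iteration 1:
  p = (7 - (1)·0.000 - (-1)·0.000) / (5) = 1.400
  q = (6 - (-2)·0.000 - (-2.7)·0.000) / (6.7) = 0.896
  r = (-6 - (-3)·0.000 - (-2)·0.000) / (8) = -0.750
Iteration 2:
  p = (7 - (1)·0.896 - (-1)·-0.750) / (5) = 1.071
  q = (6 - (-2)·1.400 - (-2.7)·-0.750) / (6.7) = 1.011
  r = (-6 - (-3)·1.400 - (-2)·0.896) / (8) = -0.001
Residual b − A·x = (0.633, 1.366, -0.757); ∞-norm = 1.366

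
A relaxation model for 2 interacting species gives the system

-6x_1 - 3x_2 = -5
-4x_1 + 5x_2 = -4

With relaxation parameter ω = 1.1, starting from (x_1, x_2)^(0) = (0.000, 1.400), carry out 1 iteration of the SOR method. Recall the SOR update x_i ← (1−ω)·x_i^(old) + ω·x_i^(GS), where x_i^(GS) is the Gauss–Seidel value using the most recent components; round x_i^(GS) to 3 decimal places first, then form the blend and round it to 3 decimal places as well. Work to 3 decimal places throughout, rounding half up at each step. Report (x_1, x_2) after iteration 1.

Iteration 1:
  x_1: GS value = (-5 - (-3)·1.400) / (-6) = 0.133;  x_1 ← (1−ω)·0.000 + ω·0.133 = 0.146
  x_2: GS value = (-4 - (-4)·0.146) / (5) = -0.683;  x_2 ← (1−ω)·1.400 + ω·-0.683 = -0.891

(0.146, -0.891)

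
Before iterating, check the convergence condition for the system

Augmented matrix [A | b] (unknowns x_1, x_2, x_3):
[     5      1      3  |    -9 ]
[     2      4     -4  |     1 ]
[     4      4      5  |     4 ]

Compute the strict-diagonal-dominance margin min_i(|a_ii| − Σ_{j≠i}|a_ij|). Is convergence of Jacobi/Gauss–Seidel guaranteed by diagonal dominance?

row 1: |5| − (1+3) = 1
row 2: |4| − (2+4) = -2
row 3: |5| − (4+4) = -3
minimum over rows = -3 → not strictly diagonally dominant

-3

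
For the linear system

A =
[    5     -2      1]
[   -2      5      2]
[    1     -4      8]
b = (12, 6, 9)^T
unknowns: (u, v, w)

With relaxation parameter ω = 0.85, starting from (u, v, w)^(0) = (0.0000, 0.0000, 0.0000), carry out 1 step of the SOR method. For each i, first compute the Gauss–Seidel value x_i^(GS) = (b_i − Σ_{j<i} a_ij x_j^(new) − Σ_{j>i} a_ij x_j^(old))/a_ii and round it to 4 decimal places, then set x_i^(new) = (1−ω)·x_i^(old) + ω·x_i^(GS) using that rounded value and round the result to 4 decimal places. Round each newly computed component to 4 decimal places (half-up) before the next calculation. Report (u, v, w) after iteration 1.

Iteration 1:
  u: GS value = (12 - (-2)·0.0000 - (1)·0.0000) / (5) = 2.4000;  u ← (1−ω)·0.0000 + ω·2.4000 = 2.0400
  v: GS value = (6 - (-2)·2.0400 - (2)·0.0000) / (5) = 2.0160;  v ← (1−ω)·0.0000 + ω·2.0160 = 1.7136
  w: GS value = (9 - (1)·2.0400 - (-4)·1.7136) / (8) = 1.7268;  w ← (1−ω)·0.0000 + ω·1.7268 = 1.4678

(2.0400, 1.7136, 1.4678)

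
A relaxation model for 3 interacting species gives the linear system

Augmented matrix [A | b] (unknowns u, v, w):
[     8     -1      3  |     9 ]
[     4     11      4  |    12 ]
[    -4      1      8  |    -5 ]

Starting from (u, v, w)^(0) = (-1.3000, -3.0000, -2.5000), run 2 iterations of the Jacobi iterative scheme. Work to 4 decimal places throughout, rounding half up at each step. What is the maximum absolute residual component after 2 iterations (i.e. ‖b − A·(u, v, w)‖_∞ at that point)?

4.0974

Iteration 1:
  u = (9 - (-1)·-3.0000 - (3)·-2.5000) / (8) = 1.6875
  v = (12 - (4)·-1.3000 - (4)·-2.5000) / (11) = 2.4727
  w = (-5 - (-4)·-1.3000 - (1)·-3.0000) / (8) = -0.9000
Iteration 2:
  u = (9 - (-1)·2.4727 - (3)·-0.9000) / (8) = 1.7716
  v = (12 - (4)·1.6875 - (4)·-0.9000) / (11) = 0.8045
  w = (-5 - (-4)·1.6875 - (1)·2.4727) / (8) = -0.0903
Residual b − A·x = (-4.0974, -3.5747, 2.0043); ∞-norm = 4.0974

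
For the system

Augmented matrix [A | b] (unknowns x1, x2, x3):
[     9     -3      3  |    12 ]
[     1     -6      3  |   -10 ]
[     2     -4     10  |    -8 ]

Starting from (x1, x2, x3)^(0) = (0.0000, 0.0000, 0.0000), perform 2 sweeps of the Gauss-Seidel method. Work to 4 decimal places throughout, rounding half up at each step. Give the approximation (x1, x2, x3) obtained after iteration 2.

(2.0667, 1.8556, -0.4711)

Iteration 1:
  x1 = (12 - (-3)·0.0000 - (3)·0.0000) / (9) = 1.3333
  x2 = (-10 - (1)·1.3333 - (3)·0.0000) / (-6) = 1.8889
  x3 = (-8 - (2)·1.3333 - (-4)·1.8889) / (10) = -0.3111
Iteration 2:
  x1 = (12 - (-3)·1.8889 - (3)·-0.3111) / (9) = 2.0667
  x2 = (-10 - (1)·2.0667 - (3)·-0.3111) / (-6) = 1.8556
  x3 = (-8 - (2)·2.0667 - (-4)·1.8556) / (10) = -0.4711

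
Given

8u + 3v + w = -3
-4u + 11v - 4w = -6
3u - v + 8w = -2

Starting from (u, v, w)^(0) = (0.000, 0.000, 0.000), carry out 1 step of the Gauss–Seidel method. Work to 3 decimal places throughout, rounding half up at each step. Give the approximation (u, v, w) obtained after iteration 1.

(-0.375, -0.682, -0.195)

Iteration 1:
  u = (-3 - (3)·0.000 - (1)·0.000) / (8) = -0.375
  v = (-6 - (-4)·-0.375 - (-4)·0.000) / (11) = -0.682
  w = (-2 - (3)·-0.375 - (-1)·-0.682) / (8) = -0.195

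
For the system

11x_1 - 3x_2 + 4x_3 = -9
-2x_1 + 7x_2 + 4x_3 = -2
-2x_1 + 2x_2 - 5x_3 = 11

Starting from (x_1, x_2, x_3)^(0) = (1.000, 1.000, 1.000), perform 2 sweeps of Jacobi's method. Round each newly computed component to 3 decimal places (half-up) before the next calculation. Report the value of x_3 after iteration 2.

Iteration 1:
  x_1 = (-9 - (-3)·1.000 - (4)·1.000) / (11) = -0.909
  x_2 = (-2 - (-2)·1.000 - (4)·1.000) / (7) = -0.571
  x_3 = (11 - (-2)·1.000 - (2)·1.000) / (-5) = -2.200
Iteration 2:
  x_1 = (-9 - (-3)·-0.571 - (4)·-2.200) / (11) = -0.174
  x_2 = (-2 - (-2)·-0.909 - (4)·-2.200) / (7) = 0.712
  x_3 = (11 - (-2)·-0.909 - (2)·-0.571) / (-5) = -2.065

-2.065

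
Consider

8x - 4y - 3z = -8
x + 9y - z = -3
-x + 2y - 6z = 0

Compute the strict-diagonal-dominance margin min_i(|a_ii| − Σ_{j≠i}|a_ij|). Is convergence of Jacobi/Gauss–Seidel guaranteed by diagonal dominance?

1

row 1: |8| − (4+3) = 1
row 2: |9| − (1+1) = 7
row 3: |-6| − (1+2) = 3
minimum over rows = 1 → strictly diagonally dominant (convergence guaranteed)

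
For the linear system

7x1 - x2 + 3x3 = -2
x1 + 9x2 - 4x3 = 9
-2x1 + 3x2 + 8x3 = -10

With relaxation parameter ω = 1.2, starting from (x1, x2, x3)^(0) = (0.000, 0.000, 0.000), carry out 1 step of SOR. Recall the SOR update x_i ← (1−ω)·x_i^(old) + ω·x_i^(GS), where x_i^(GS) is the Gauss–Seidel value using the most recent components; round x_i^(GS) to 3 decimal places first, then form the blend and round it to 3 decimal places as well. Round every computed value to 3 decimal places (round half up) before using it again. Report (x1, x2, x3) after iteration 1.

(-0.343, 1.246, -2.164)

Iteration 1:
  x1: GS value = (-2 - (-1)·0.000 - (3)·0.000) / (7) = -0.286;  x1 ← (1−ω)·0.000 + ω·-0.286 = -0.343
  x2: GS value = (9 - (1)·-0.343 - (-4)·0.000) / (9) = 1.038;  x2 ← (1−ω)·0.000 + ω·1.038 = 1.246
  x3: GS value = (-10 - (-2)·-0.343 - (3)·1.246) / (8) = -1.803;  x3 ← (1−ω)·0.000 + ω·-1.803 = -2.164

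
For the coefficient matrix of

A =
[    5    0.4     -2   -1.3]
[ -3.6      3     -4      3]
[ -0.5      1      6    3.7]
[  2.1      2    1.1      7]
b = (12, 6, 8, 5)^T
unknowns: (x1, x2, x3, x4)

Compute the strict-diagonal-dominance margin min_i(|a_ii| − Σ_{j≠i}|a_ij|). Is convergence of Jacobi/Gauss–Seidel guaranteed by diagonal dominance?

row 1: |5| − (0.4+2+1.3) = 1.3
row 2: |3| − (3.6+4+3) = -7.6
row 3: |6| − (0.5+1+3.7) = 0.8
row 4: |7| − (2.1+2+1.1) = 1.8
minimum over rows = -7.6 → not strictly diagonally dominant

-7.6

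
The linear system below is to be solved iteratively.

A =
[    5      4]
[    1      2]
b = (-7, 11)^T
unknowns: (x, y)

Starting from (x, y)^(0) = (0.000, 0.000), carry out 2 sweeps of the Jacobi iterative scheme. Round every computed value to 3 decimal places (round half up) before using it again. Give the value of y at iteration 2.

6.200

Iteration 1:
  x = (-7 - (4)·0.000) / (5) = -1.400
  y = (11 - (1)·0.000) / (2) = 5.500
Iteration 2:
  x = (-7 - (4)·5.500) / (5) = -5.800
  y = (11 - (1)·-1.400) / (2) = 6.200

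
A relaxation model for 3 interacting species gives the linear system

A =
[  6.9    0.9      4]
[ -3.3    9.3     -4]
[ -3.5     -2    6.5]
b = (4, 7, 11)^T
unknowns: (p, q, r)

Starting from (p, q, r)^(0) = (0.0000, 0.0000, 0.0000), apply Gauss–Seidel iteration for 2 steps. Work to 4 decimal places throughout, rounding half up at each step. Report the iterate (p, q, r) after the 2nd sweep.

Iteration 1:
  p = (4 - (0.9)·0.0000 - (4)·0.0000) / (6.9) = 0.5797
  q = (7 - (-3.3)·0.5797 - (-4)·0.0000) / (9.3) = 0.9584
  r = (11 - (-3.5)·0.5797 - (-2)·0.9584) / (6.5) = 2.2993
Iteration 2:
  p = (4 - (0.9)·0.9584 - (4)·2.2993) / (6.9) = -0.8782
  q = (7 - (-3.3)·-0.8782 - (-4)·2.2993) / (9.3) = 1.4300
  r = (11 - (-3.5)·-0.8782 - (-2)·1.4300) / (6.5) = 1.6594

(-0.8782, 1.4300, 1.6594)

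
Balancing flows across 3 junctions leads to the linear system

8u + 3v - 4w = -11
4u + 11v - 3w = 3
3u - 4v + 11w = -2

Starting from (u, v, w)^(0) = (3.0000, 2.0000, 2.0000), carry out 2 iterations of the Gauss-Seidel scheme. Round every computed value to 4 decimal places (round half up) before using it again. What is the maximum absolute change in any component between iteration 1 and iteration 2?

Iteration 1:
  u = (-11 - (3)·2.0000 - (-4)·2.0000) / (8) = -1.1250
  v = (3 - (4)·-1.1250 - (-3)·2.0000) / (11) = 1.2273
  w = (-2 - (3)·-1.1250 - (-4)·1.2273) / (11) = 0.5713
Iteration 2:
  u = (-11 - (3)·1.2273 - (-4)·0.5713) / (8) = -1.5496
  v = (3 - (4)·-1.5496 - (-3)·0.5713) / (11) = 0.9920
  w = (-2 - (3)·-1.5496 - (-4)·0.9920) / (11) = 0.6015
Change: (-0.4246, -0.2353, 0.0302) → max |·| = 0.4246

0.4246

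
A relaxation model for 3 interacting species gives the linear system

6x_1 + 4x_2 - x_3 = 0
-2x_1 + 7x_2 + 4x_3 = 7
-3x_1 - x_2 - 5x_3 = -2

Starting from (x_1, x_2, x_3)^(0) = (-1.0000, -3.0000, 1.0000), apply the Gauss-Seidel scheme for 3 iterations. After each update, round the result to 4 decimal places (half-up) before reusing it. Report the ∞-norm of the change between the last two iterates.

0.9872

Iteration 1:
  x_1 = (0 - (4)·-3.0000 - (-1)·1.0000) / (6) = 2.1667
  x_2 = (7 - (-2)·2.1667 - (4)·1.0000) / (7) = 1.0476
  x_3 = (-2 - (-3)·2.1667 - (-1)·1.0476) / (-5) = -1.1095
Iteration 2:
  x_1 = (0 - (4)·1.0476 - (-1)·-1.1095) / (6) = -0.8833
  x_2 = (7 - (-2)·-0.8833 - (4)·-1.1095) / (7) = 1.3816
  x_3 = (-2 - (-3)·-0.8833 - (-1)·1.3816) / (-5) = 0.6537
Iteration 3:
  x_1 = (0 - (4)·1.3816 - (-1)·0.6537) / (6) = -0.8121
  x_2 = (7 - (-2)·-0.8121 - (4)·0.6537) / (7) = 0.3944
  x_3 = (-2 - (-3)·-0.8121 - (-1)·0.3944) / (-5) = 0.8084
Change: (0.0712, -0.9872, 0.1547) → max |·| = 0.9872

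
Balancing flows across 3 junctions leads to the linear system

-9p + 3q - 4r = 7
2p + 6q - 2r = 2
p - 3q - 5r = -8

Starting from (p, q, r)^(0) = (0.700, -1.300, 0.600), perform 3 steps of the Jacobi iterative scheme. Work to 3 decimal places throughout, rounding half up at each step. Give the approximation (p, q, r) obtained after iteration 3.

Iteration 1:
  p = (7 - (3)·-1.300 - (-4)·0.600) / (-9) = -1.478
  q = (2 - (2)·0.700 - (-2)·0.600) / (6) = 0.300
  r = (-8 - (1)·0.700 - (-3)·-1.300) / (-5) = 2.520
Iteration 2:
  p = (7 - (3)·0.300 - (-4)·2.520) / (-9) = -1.798
  q = (2 - (2)·-1.478 - (-2)·2.520) / (6) = 1.666
  r = (-8 - (1)·-1.478 - (-3)·0.300) / (-5) = 1.124
Iteration 3:
  p = (7 - (3)·1.666 - (-4)·1.124) / (-9) = -0.722
  q = (2 - (2)·-1.798 - (-2)·1.124) / (6) = 1.307
  r = (-8 - (1)·-1.798 - (-3)·1.666) / (-5) = 0.241

(-0.722, 1.307, 0.241)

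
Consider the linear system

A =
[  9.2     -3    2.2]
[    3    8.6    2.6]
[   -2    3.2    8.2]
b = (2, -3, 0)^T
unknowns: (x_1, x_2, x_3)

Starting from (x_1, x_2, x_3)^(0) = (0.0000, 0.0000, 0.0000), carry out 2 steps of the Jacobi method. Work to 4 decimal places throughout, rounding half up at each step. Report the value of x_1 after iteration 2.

Iteration 1:
  x_1 = (2 - (-3)·0.0000 - (2.2)·0.0000) / (9.2) = 0.2174
  x_2 = (-3 - (3)·0.0000 - (2.6)·0.0000) / (8.6) = -0.3488
  x_3 = (0 - (-2)·0.0000 - (3.2)·0.0000) / (8.2) = 0.0000
Iteration 2:
  x_1 = (2 - (-3)·-0.3488 - (2.2)·0.0000) / (9.2) = 0.1037
  x_2 = (-3 - (3)·0.2174 - (2.6)·0.0000) / (8.6) = -0.4247
  x_3 = (0 - (-2)·0.2174 - (3.2)·-0.3488) / (8.2) = 0.1891

0.1037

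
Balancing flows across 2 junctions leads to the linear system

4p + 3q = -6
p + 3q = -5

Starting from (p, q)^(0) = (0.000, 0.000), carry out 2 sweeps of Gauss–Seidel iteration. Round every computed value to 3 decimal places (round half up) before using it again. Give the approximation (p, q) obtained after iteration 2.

Iteration 1:
  p = (-6 - (3)·0.000) / (4) = -1.500
  q = (-5 - (1)·-1.500) / (3) = -1.167
Iteration 2:
  p = (-6 - (3)·-1.167) / (4) = -0.625
  q = (-5 - (1)·-0.625) / (3) = -1.458

(-0.625, -1.458)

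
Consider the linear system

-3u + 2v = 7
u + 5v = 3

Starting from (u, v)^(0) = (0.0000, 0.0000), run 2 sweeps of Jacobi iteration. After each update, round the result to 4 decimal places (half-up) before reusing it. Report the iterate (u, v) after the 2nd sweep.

Iteration 1:
  u = (7 - (2)·0.0000) / (-3) = -2.3333
  v = (3 - (1)·0.0000) / (5) = 0.6000
Iteration 2:
  u = (7 - (2)·0.6000) / (-3) = -1.9333
  v = (3 - (1)·-2.3333) / (5) = 1.0667

(-1.9333, 1.0667)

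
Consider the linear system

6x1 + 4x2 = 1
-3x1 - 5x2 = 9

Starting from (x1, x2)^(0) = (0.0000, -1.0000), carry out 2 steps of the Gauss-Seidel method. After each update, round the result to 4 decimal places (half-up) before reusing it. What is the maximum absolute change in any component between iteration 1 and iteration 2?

Iteration 1:
  x1 = (1 - (4)·-1.0000) / (6) = 0.8333
  x2 = (9 - (-3)·0.8333) / (-5) = -2.3000
Iteration 2:
  x1 = (1 - (4)·-2.3000) / (6) = 1.7000
  x2 = (9 - (-3)·1.7000) / (-5) = -2.8200
Change: (0.8667, -0.5200) → max |·| = 0.8667

0.8667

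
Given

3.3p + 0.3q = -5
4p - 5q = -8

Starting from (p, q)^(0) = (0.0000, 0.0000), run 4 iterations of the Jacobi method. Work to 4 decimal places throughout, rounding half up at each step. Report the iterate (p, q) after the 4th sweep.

(-1.5398, 0.3597)

Iteration 1:
  p = (-5 - (0.3)·0.0000) / (3.3) = -1.5152
  q = (-8 - (4)·0.0000) / (-5) = 1.6000
Iteration 2:
  p = (-5 - (0.3)·1.6000) / (3.3) = -1.6606
  q = (-8 - (4)·-1.5152) / (-5) = 0.3878
Iteration 3:
  p = (-5 - (0.3)·0.3878) / (3.3) = -1.5504
  q = (-8 - (4)·-1.6606) / (-5) = 0.2715
Iteration 4:
  p = (-5 - (0.3)·0.2715) / (3.3) = -1.5398
  q = (-8 - (4)·-1.5504) / (-5) = 0.3597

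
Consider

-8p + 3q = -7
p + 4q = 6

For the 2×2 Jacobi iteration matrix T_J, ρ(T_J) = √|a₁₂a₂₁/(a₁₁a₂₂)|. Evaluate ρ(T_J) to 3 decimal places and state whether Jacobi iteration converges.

a₁₂a₂₁/(a₁₁a₂₂) = (3)·(1) / ((-8)·(4)) = -0.093750
ρ = √|-0.093750| = √0.093750 = 0.306
ρ < 1, so Jacobi converges

0.306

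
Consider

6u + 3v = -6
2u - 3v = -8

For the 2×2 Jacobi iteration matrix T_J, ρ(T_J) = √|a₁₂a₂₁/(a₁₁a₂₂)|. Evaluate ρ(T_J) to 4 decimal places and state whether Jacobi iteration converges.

a₁₂a₂₁/(a₁₁a₂₂) = (3)·(2) / ((6)·(-3)) = -0.333333
ρ = √|-0.333333| = √0.333333 = 0.5774
ρ < 1, so Jacobi converges

0.5774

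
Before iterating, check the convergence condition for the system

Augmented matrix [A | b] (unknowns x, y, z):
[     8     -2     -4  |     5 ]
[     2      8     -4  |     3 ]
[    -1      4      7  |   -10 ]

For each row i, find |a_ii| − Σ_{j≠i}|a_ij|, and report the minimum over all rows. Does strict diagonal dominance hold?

2

row 1: |8| − (2+4) = 2
row 2: |8| − (2+4) = 2
row 3: |7| − (1+4) = 2
minimum over rows = 2 → strictly diagonally dominant (convergence guaranteed)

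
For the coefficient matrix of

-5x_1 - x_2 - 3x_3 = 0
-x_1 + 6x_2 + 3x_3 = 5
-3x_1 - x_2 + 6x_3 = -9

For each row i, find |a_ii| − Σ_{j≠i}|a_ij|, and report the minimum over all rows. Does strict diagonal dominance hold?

row 1: |-5| − (1+3) = 1
row 2: |6| − (1+3) = 2
row 3: |6| − (3+1) = 2
minimum over rows = 1 → strictly diagonally dominant (convergence guaranteed)

1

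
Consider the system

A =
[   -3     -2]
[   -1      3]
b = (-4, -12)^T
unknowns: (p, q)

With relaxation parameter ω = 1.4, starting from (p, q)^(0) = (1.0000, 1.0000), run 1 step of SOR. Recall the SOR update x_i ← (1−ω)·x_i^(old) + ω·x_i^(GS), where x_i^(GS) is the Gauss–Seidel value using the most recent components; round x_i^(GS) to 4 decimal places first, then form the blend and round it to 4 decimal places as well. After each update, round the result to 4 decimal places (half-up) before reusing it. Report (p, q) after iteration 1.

Iteration 1:
  p: GS value = (-4 - (-2)·1.0000) / (-3) = 0.6667;  p ← (1−ω)·1.0000 + ω·0.6667 = 0.5334
  q: GS value = (-12 - (-1)·0.5334) / (3) = -3.8222;  q ← (1−ω)·1.0000 + ω·-3.8222 = -5.7511

(0.5334, -5.7511)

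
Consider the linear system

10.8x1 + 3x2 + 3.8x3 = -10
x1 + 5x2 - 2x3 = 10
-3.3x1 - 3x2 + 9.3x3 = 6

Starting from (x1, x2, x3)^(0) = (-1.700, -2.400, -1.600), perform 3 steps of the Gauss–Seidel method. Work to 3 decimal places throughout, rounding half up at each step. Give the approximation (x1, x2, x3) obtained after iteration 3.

(-2.040, 2.787, 0.820)

Iteration 1:
  x1 = (-10 - (3)·-2.400 - (3.8)·-1.600) / (10.8) = 0.304
  x2 = (10 - (1)·0.304 - (-2)·-1.600) / (5) = 1.299
  x3 = (6 - (-3.3)·0.304 - (-3)·1.299) / (9.3) = 1.172
Iteration 2:
  x1 = (-10 - (3)·1.299 - (3.8)·1.172) / (10.8) = -1.699
  x2 = (10 - (1)·-1.699 - (-2)·1.172) / (5) = 2.809
  x3 = (6 - (-3.3)·-1.699 - (-3)·2.809) / (9.3) = 0.948
Iteration 3:
  x1 = (-10 - (3)·2.809 - (3.8)·0.948) / (10.8) = -2.040
  x2 = (10 - (1)·-2.040 - (-2)·0.948) / (5) = 2.787
  x3 = (6 - (-3.3)·-2.040 - (-3)·2.787) / (9.3) = 0.820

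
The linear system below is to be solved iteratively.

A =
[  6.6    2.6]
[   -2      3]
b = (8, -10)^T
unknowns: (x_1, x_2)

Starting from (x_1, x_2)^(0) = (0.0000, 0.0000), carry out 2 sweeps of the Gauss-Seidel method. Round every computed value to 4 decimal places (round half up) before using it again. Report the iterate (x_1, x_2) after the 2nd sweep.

(2.2069, -1.8621)

Iteration 1:
  x_1 = (8 - (2.6)·0.0000) / (6.6) = 1.2121
  x_2 = (-10 - (-2)·1.2121) / (3) = -2.5253
Iteration 2:
  x_1 = (8 - (2.6)·-2.5253) / (6.6) = 2.2069
  x_2 = (-10 - (-2)·2.2069) / (3) = -1.8621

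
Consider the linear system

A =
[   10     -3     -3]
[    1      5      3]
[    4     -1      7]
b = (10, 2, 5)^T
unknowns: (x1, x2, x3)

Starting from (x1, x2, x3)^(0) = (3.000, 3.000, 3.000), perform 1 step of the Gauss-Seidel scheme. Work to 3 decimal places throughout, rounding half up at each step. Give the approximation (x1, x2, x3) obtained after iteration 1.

Iteration 1:
  x1 = (10 - (-3)·3.000 - (-3)·3.000) / (10) = 2.800
  x2 = (2 - (1)·2.800 - (3)·3.000) / (5) = -1.960
  x3 = (5 - (4)·2.800 - (-1)·-1.960) / (7) = -1.166

(2.800, -1.960, -1.166)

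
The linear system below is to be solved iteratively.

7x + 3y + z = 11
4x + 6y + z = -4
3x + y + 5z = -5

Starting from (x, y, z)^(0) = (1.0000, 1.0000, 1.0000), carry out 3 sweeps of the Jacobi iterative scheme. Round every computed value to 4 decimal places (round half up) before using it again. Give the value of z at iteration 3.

-2.2762

Iteration 1:
  x = (11 - (3)·1.0000 - (1)·1.0000) / (7) = 1.0000
  y = (-4 - (4)·1.0000 - (1)·1.0000) / (6) = -1.5000
  z = (-5 - (3)·1.0000 - (1)·1.0000) / (5) = -1.8000
Iteration 2:
  x = (11 - (3)·-1.5000 - (1)·-1.8000) / (7) = 2.4714
  y = (-4 - (4)·1.0000 - (1)·-1.8000) / (6) = -1.0333
  z = (-5 - (3)·1.0000 - (1)·-1.5000) / (5) = -1.3000
Iteration 3:
  x = (11 - (3)·-1.0333 - (1)·-1.3000) / (7) = 2.2000
  y = (-4 - (4)·2.4714 - (1)·-1.3000) / (6) = -2.0976
  z = (-5 - (3)·2.4714 - (1)·-1.0333) / (5) = -2.2762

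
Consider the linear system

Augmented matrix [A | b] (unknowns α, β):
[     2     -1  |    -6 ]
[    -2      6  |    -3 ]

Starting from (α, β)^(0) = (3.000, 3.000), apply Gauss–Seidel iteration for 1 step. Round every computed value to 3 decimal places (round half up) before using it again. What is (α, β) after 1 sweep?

Iteration 1:
  α = (-6 - (-1)·3.000) / (2) = -1.500
  β = (-3 - (-2)·-1.500) / (6) = -1.000

(-1.500, -1.000)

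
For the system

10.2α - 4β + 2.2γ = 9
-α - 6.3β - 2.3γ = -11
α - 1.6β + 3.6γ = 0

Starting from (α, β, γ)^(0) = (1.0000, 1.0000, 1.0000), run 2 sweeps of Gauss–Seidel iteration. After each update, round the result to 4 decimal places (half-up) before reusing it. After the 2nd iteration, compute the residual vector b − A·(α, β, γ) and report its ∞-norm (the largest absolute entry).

Iteration 1:
  α = (9 - (-4)·1.0000 - (2.2)·1.0000) / (10.2) = 1.0588
  β = (-11 - (-1)·1.0588 - (-2.3)·1.0000) / (-6.3) = 1.2129
  γ = (0 - (1)·1.0588 - (-1.6)·1.2129) / (3.6) = 0.2450
Iteration 2:
  α = (9 - (-4)·1.2129 - (2.2)·0.2450) / (10.2) = 1.3052
  β = (-11 - (-1)·1.3052 - (-2.3)·0.2450) / (-6.3) = 1.4494
  γ = (0 - (1)·1.3052 - (-1.6)·1.4494) / (3.6) = 0.2816
Residual b − A·x = (0.8650, 0.0841, 0.0001); ∞-norm = 0.8650

0.8650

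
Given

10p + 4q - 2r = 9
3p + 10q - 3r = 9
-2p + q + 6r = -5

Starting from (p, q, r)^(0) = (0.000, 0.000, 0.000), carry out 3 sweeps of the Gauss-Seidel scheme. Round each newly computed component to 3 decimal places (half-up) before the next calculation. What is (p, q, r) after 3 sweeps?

Iteration 1:
  p = (9 - (4)·0.000 - (-2)·0.000) / (10) = 0.900
  q = (9 - (3)·0.900 - (-3)·0.000) / (10) = 0.630
  r = (-5 - (-2)·0.900 - (1)·0.630) / (6) = -0.638
Iteration 2:
  p = (9 - (4)·0.630 - (-2)·-0.638) / (10) = 0.520
  q = (9 - (3)·0.520 - (-3)·-0.638) / (10) = 0.553
  r = (-5 - (-2)·0.520 - (1)·0.553) / (6) = -0.752
Iteration 3:
  p = (9 - (4)·0.553 - (-2)·-0.752) / (10) = 0.528
  q = (9 - (3)·0.528 - (-3)·-0.752) / (10) = 0.516
  r = (-5 - (-2)·0.528 - (1)·0.516) / (6) = -0.743

(0.528, 0.516, -0.743)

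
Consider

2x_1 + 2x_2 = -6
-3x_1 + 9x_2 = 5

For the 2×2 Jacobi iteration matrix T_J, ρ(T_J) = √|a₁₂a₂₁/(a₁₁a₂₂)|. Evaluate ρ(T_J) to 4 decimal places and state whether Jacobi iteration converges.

a₁₂a₂₁/(a₁₁a₂₂) = (2)·(-3) / ((2)·(9)) = -0.333333
ρ = √|-0.333333| = √0.333333 = 0.5774
ρ < 1, so Jacobi converges

0.5774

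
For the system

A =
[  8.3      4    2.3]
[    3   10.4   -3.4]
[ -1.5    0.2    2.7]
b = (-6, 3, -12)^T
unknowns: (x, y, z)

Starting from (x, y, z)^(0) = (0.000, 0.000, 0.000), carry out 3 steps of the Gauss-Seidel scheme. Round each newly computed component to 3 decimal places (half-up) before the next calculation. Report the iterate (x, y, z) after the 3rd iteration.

Iteration 1:
  x = (-6 - (4)·0.000 - (2.3)·0.000) / (8.3) = -0.723
  y = (3 - (3)·-0.723 - (-3.4)·0.000) / (10.4) = 0.497
  z = (-12 - (-1.5)·-0.723 - (0.2)·0.497) / (2.7) = -4.883
Iteration 2:
  x = (-6 - (4)·0.497 - (2.3)·-4.883) / (8.3) = 0.391
  y = (3 - (3)·0.391 - (-3.4)·-4.883) / (10.4) = -1.421
  z = (-12 - (-1.5)·0.391 - (0.2)·-1.421) / (2.7) = -4.122
Iteration 3:
  x = (-6 - (4)·-1.421 - (2.3)·-4.122) / (8.3) = 1.104
  y = (3 - (3)·1.104 - (-3.4)·-4.122) / (10.4) = -1.378
  z = (-12 - (-1.5)·1.104 - (0.2)·-1.378) / (2.7) = -3.729

(1.104, -1.378, -3.729)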